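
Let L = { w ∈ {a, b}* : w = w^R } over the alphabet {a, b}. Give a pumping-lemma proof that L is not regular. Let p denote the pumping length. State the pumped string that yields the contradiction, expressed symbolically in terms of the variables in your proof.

a^{p+k} b a^p

Toward a contradiction, assume L is regular with pumping length p.
Take w = a^p b a^p, a palindrome of length 2p+1 ≥ p.
By the pumping lemma, w = xyz with |xy| ≤ p and |y| ≥ 1.
Because |xy| ≤ p and w begins with p copies of a, we have y = a^k with 1 ≤ k ≤ p.
Pump with i = 2: xy^2z = a^{p+k} b a^p. Its reverse is a^p b a^{p+k}, which differs from xy^2z since k ≥ 1. So xy^2z is not a palindrome and xy^2z ∉ L.
This contradicts the pumping lemma, so L is not regular.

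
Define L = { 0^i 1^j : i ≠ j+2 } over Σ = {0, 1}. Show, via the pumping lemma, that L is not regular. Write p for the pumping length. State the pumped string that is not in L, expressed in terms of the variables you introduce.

0^{p+p!} 1^{p+p!-2}

Suppose for contradiction that L is regular, and let p be the pumping length.
Choose w = 0^p 1^{p+p!-2}. Since p ≠ (p+p!-2)+2 = p+p!, w ∈ L; and |w| ≥ p.
The pumping lemma gives a decomposition w = xyz where |xy| ≤ p and y is nonempty.
Since the first p symbols of w are all 0's and |xy| ≤ p, y lies entirely in the leading 0-block: y = 0^k for some k with 1 ≤ k ≤ p.
Since 1 ≤ k ≤ p, k divides p!; set t = 1 + p!/k. Then xy^t z has p + (p!/k)·k = p + p! copies of 0. Now the 0-count is p+p! and (1-count)+2 = (p+p!-2)+2 = p+p!, so i ≠ j+2 fails. So xy^t z = 0^{p+p!} 1^{p+p!-2} ∉ L.
This is a contradiction; hence L is not regular.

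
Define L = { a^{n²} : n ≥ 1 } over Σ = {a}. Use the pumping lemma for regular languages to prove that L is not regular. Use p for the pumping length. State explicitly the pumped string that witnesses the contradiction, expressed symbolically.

a^{p²+k}

Toward a contradiction, assume L is regular with pumping length p.
Take w = a^{p²} ∈ L with |w| = p² ≥ p.
The pumping lemma gives a decomposition w = xyz where |xy| ≤ p and y is nonempty.
Then y = a^k for some k with 1 ≤ k ≤ p.
Pump with i = 2: xy^2z = a^{p²+k}. Since 1 ≤ k ≤ p, p² < p²+k ≤ p²+p < (p+1)², so p²+k lies strictly between consecutive squares and is not a perfect square. So xy^2z ∉ L.
This is a contradiction; hence L is not regular.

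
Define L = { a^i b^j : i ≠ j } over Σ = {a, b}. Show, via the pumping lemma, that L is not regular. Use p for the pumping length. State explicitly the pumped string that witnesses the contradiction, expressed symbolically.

a^{p+p!} b^{p+p!}

Toward a contradiction, assume L is regular with pumping length p.
Choose w = a^p b^{p+p!}. Since p ≠ p+p!, w ∈ L; and |w| ≥ p.
Write w = xyz as guaranteed by the lemma, with |xy| ≤ p and |y| > 0.
Since the first p symbols of w are all a's and |xy| ≤ p, y lies entirely in the leading a-block: y = a^k for some k with 1 ≤ k ≤ p.
Since 1 ≤ k ≤ p, k divides p!; set t = 1 + p!/k. Then xy^t z has p + (p!/k)·k = p + p! copies of a. Now the a-count equals the b-count, so i ≠ j fails. So xy^t z = a^{p+p!} b^{p+p!} ∉ L.
This contradicts the pumping lemma, so L is not regular.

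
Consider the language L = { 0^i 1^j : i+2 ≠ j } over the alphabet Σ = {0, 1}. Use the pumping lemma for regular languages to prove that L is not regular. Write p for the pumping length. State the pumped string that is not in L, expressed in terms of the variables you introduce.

0^{p+p!} 1^{p+p!+2}

Assume L is regular. Let p be the pumping length given by the pumping lemma.
Choose w = 0^p 1^{p+p!+2}. Since p ≠ (p+p!+2)-2 = p+p!, w ∈ L; and |w| ≥ p.
By the pumping lemma, w = xyz with |xy| ≤ p and y is nonempty.
Since the first p symbols of w are all 0's and |xy| ≤ p, y lies entirely in the leading 0-block: y = 0^k for some k with 1 ≤ k ≤ p.
Since 1 ≤ k ≤ p, k divides p!; set t = 1 + p!/k. Then xy^t z has p + (p!/k)·k = p + p! copies of 0. Now the 0-count is p+p! and (1-count)-2 = (p+p!+2)-2 = p+p!, so i+2 ≠ j fails. So xy^t z = 0^{p+p!} 1^{p+p!+2} ∉ L.
This contradicts the pumping lemma, so L is not regular.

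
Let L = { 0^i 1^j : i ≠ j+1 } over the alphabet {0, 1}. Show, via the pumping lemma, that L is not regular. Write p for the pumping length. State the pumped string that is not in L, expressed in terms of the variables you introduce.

0^{p+p!} 1^{p+p!-1}

Assume L is regular. Let p be the pumping length given by the pumping lemma.
Choose w = 0^p 1^{p+p!-1}. Since p ≠ (p+p!-1)+1 = p+p!, w ∈ L; and |w| ≥ p.
The pumping lemma gives a decomposition w = xyz where |xy| ≤ p and |y| > 0.
Because |xy| ≤ p and w begins with p copies of 0, we have y = 0^k with 1 ≤ k ≤ p.
Since 1 ≤ k ≤ p, k divides p!; set t = 1 + p!/k. Then xy^t z has p + (p!/k)·k = p + p! copies of 0. Now the 0-count is p+p! and (1-count)+1 = (p+p!-1)+1 = p+p!, so i ≠ j+1 fails. So xy^t z = 0^{p+p!} 1^{p+p!-1} ∉ L.
This is a contradiction; hence L is not regular.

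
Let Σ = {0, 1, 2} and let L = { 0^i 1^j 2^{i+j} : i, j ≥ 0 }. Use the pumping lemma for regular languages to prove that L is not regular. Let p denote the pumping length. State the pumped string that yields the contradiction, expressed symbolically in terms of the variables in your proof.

0^{p+k} 1^p 2^{2p}

Assume L is regular; let p be its pumping constant.
Take w = 0^p 1^p 2^{2p} ∈ L (with i=j=p, i+j=2p), |w| = 4p ≥ p.
The pumping lemma gives a decomposition w = xyz where |xy| ≤ p and y is nonempty.
The first p characters of w are 0's, so xy (and hence y) consists only of 0's. Write y = 0^k, 1 ≤ k ≤ p.
Consider xy^2z = 0^{p+k} 1^p 2^{2p}. Now the 0- and 1-counts sum to 2p+k, but the 2-count is 2p ≠ 2p+k. So xy^2z ∉ L.
Contradiction. Therefore L is not regular.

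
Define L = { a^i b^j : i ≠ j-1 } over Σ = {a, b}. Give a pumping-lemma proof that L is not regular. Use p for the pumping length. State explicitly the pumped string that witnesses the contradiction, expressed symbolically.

a^{p+p!} b^{p+p!+1}

Toward a contradiction, assume L is regular with pumping length p.
Choose w = a^p b^{p+p!+1}. Since p ≠ (p+p!+1)-1 = p+p!, w ∈ L; and |w| ≥ p.
Write w = xyz as guaranteed by the lemma, with |xy| ≤ p and y is nonempty.
Since the first p symbols of w are all a's and |xy| ≤ p, y lies entirely in the leading a-block: y = a^k for some k with 1 ≤ k ≤ p.
Since 1 ≤ k ≤ p, k divides p!; set t = 1 + p!/k. Then xy^t z has p + (p!/k)·k = p + p! copies of a. Now the a-count is p+p! and (b-count)-1 = (p+p!+1)-1 = p+p!, so i ≠ j-1 fails. So xy^t z = a^{p+p!} b^{p+p!+1} ∉ L.
This is a contradiction; hence L is not regular.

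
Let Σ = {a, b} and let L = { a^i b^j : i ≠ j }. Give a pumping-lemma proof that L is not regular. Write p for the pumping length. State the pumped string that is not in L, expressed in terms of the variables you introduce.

a^{p+p!} b^{p+p!}

Toward a contradiction, assume L is regular with pumping length p.
Choose w = a^p b^{p+p!}. Since p ≠ p+p!, w ∈ L; and |w| ≥ p.
The pumping lemma gives a decomposition w = xyz where |xy| ≤ p and |y| > 0.
The first p characters of w are a's, so xy (and hence y) consists only of a's. Write y = a^k, 1 ≤ k ≤ p.
Since 1 ≤ k ≤ p, k divides p!; set t = 1 + p!/k. Then xy^t z has p + (p!/k)·k = p + p! copies of a. Now the a-count equals the b-count, so i ≠ j fails. So xy^t z = a^{p+p!} b^{p+p!} ∉ L.
Contradiction. Therefore L is not regular.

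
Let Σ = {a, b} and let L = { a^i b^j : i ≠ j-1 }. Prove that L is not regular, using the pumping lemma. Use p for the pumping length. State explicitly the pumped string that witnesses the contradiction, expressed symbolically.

Suppose for contradiction that L is regular, and let p be the pumping length.
Choose w = a^p b^{p+p!+1}. Since p ≠ (p+p!+1)-1 = p+p!, w ∈ L; and |w| ≥ p.
Write w = xyz as guaranteed by the lemma, with |xy| ≤ p and y is nonempty.
The first p characters of w are a's, so xy (and hence y) consists only of a's. Write y = a^k, 1 ≤ k ≤ p.
Since 1 ≤ k ≤ p, k divides p!; set t = 1 + p!/k. Then xy^t z has p + (p!/k)·k = p + p! copies of a. Now the a-count is p+p! and (b-count)-1 = (p+p!+1)-1 = p+p!, so i ≠ j-1 fails. So xy^t z = a^{p+p!} b^{p+p!+1} ∉ L.
Contradiction. Therefore L is not regular.

a^{p+p!} b^{p+p!+1}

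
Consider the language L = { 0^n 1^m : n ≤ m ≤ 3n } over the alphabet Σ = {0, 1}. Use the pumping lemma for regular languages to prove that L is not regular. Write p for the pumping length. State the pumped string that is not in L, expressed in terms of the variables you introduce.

Suppose for contradiction that L is regular, and let p be the pumping length.
Take w = 0^p 1^p ∈ L (since p ≤ p ≤ 3p), with |w| = 2p ≥ p.
Write w = xyz as guaranteed by the lemma, with |xy| ≤ p and y is nonempty.
The first p characters of w are 0's, so xy (and hence y) consists only of 0's. Write y = 0^k, 1 ≤ k ≤ p.
Pump with i = 2: xy^2z = 0^{p+k} 1^p. Now n = p+k > p = m, so the condition n ≤ m fails. Thus xy^2z ∉ L.
This contradicts the pumping lemma, so L is not regular.

0^{p+k} 1^p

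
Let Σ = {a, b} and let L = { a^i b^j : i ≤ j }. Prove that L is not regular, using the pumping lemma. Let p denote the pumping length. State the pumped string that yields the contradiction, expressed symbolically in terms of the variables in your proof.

a^{p+k} b^p

Toward a contradiction, assume L is regular with pumping length p.
Choose w = a^p b^p ∈ L, with |w| = 2p ≥ p.
The pumping lemma gives a decomposition w = xyz where |xy| ≤ p and y is nonempty.
Since the first p symbols of w are all a's and |xy| ≤ p, y lies entirely in the leading a-block: y = a^k for some k with 1 ≤ k ≤ p.
Consider xy^2z = a^{p+k} b^p. Since k ≥ 1, the a-count p+k exceeds the b-count p, so i ≤ j fails; thus xy^2z ∉ L.
This is a contradiction; hence L is not regular.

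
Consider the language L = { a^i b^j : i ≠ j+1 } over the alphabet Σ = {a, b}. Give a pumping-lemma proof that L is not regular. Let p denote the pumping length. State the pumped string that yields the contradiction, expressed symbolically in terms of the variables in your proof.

a^{p+p!} b^{p+p!-1}

Suppose for contradiction that L is regular, and let p be the pumping length.
Choose w = a^p b^{p+p!-1}. Since p ≠ (p+p!-1)+1 = p+p!, w ∈ L; and |w| ≥ p.
Write w = xyz as guaranteed by the lemma, with |xy| ≤ p and |y| ≥ 1.
Since the first p symbols of w are all a's and |xy| ≤ p, y lies entirely in the leading a-block: y = a^k for some k with 1 ≤ k ≤ p.
Since 1 ≤ k ≤ p, k divides p!; set t = 1 + p!/k. Then xy^t z has p + (p!/k)·k = p + p! copies of a. Now the a-count is p+p! and (b-count)+1 = (p+p!-1)+1 = p+p!, so i ≠ j+1 fails. So xy^t z = a^{p+p!} b^{p+p!-1} ∉ L.
This is a contradiction; hence L is not regular.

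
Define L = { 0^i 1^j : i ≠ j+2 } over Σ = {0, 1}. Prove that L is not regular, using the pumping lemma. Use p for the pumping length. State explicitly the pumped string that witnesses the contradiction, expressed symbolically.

0^{p+p!} 1^{p+p!-2}

Assume L is regular. Let p be the pumping length given by the pumping lemma.
Choose w = 0^p 1^{p+p!-2}. Since p ≠ (p+p!-2)+2 = p+p!, w ∈ L; and |w| ≥ p.
Write w = xyz as guaranteed by the lemma, with |xy| ≤ p and |y| ≥ 1.
The first p characters of w are 0's, so xy (and hence y) consists only of 0's. Write y = 0^k, 1 ≤ k ≤ p.
Since 1 ≤ k ≤ p, k divides p!; set t = 1 + p!/k. Then xy^t z has p + (p!/k)·k = p + p! copies of 0. Now the 0-count is p+p! and (1-count)+2 = (p+p!-2)+2 = p+p!, so i ≠ j+2 fails. So xy^t z = 0^{p+p!} 1^{p+p!-2} ∉ L.
This is a contradiction; hence L is not regular.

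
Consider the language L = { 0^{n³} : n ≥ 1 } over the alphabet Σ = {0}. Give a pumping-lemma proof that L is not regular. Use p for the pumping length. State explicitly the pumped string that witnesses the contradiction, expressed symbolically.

Assume L is regular; let p be its pumping constant.
Take w = 0^{p³} ∈ L with |w| = p³ ≥ p.
By the pumping lemma, w = xyz with |xy| ≤ p and |y| ≥ 1.
Then y = 0^k for some k with 1 ≤ k ≤ p.
Pump with i = 2: xy^2z = 0^{p³+k}. Since 1 ≤ k ≤ p, p³ < p³+k ≤ p³+p < p³+3p²+3p+1 = (p+1)³, so p³+k is not a perfect cube. So xy^2z ∉ L.
Contradiction. Therefore L is not regular.

0^{p³+k}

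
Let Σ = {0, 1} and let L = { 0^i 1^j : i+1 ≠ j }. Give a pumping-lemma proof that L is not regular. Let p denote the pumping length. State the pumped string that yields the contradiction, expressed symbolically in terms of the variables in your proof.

0^{p+p!} 1^{p+p!+1}

Toward a contradiction, assume L is regular with pumping length p.
Choose w = 0^p 1^{p+p!+1}. Since p ≠ (p+p!+1)-1 = p+p!, w ∈ L; and |w| ≥ p.
Write w = xyz as guaranteed by the lemma, with |xy| ≤ p and |y| > 0.
Because |xy| ≤ p and w begins with p copies of 0, we have y = 0^k with 1 ≤ k ≤ p.
Since 1 ≤ k ≤ p, k divides p!; set t = 1 + p!/k. Then xy^t z has p + (p!/k)·k = p + p! copies of 0. Now the 0-count is p+p! and (1-count)-1 = (p+p!+1)-1 = p+p!, so i+1 ≠ j fails. So xy^t z = 0^{p+p!} 1^{p+p!+1} ∉ L.
Contradiction. Therefore L is not regular.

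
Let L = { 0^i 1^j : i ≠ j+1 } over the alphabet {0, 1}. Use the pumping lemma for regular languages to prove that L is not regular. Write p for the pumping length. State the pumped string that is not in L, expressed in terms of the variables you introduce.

0^{p+p!} 1^{p+p!-1}

Suppose for contradiction that L is regular, and let p be the pumping length.
Choose w = 0^p 1^{p+p!-1}. Since p ≠ (p+p!-1)+1 = p+p!, w ∈ L; and |w| ≥ p.
By the pumping lemma, w = xyz with |xy| ≤ p and |y| ≥ 1.
Since the first p symbols of w are all 0's and |xy| ≤ p, y lies entirely in the leading 0-block: y = 0^k for some k with 1 ≤ k ≤ p.
Since 1 ≤ k ≤ p, k divides p!; set t = 1 + p!/k. Then xy^t z has p + (p!/k)·k = p + p! copies of 0. Now the 0-count is p+p! and (1-count)+1 = (p+p!-1)+1 = p+p!, so i ≠ j+1 fails. So xy^t z = 0^{p+p!} 1^{p+p!-1} ∉ L.
This contradicts the pumping lemma, so L is not regular.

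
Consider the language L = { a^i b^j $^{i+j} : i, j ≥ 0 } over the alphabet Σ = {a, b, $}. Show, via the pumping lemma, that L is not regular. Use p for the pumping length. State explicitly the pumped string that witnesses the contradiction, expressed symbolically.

a^{p+k} b^p $^{2p}

Toward a contradiction, assume L is regular with pumping length p.
Take w = a^p b^p $^{2p} ∈ L (with i=j=p, i+j=2p), |w| = 4p ≥ p.
The pumping lemma gives a decomposition w = xyz where |xy| ≤ p and y is nonempty.
Since the first p symbols of w are all a's and |xy| ≤ p, y lies entirely in the leading a-block: y = a^k for some k with 1 ≤ k ≤ p.
Consider xy^2z = a^{p+k} b^p $^{2p}. Now the a- and b-counts sum to 2p+k, but the $-count is 2p ≠ 2p+k. So xy^2z ∉ L.
This is a contradiction; hence L is not regular.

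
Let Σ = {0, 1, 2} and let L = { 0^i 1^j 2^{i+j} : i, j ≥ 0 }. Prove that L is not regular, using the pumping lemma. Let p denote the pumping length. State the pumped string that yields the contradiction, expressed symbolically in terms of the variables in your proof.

Suppose for contradiction that L is regular, and let p be the pumping length.
Take w = 0^p 1^p 2^{2p} ∈ L (with i=j=p, i+j=2p), |w| = 4p ≥ p.
By the pumping lemma, w = xyz with |xy| ≤ p and |y| ≥ 1.
Because |xy| ≤ p and w begins with p copies of 0, we have y = 0^k with 1 ≤ k ≤ p.
Consider xy^2z = 0^{p+k} 1^p 2^{2p}. Now the 0- and 1-counts sum to 2p+k, but the 2-count is 2p ≠ 2p+k. So xy^2z ∉ L.
Contradiction. Therefore L is not regular.

0^{p+k} 1^p 2^{2p}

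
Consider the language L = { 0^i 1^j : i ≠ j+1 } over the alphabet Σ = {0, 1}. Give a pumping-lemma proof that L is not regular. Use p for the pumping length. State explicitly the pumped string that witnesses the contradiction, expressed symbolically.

0^{p+p!} 1^{p+p!-1}

Toward a contradiction, assume L is regular with pumping length p.
Choose w = 0^p 1^{p+p!-1}. Since p ≠ (p+p!-1)+1 = p+p!, w ∈ L; and |w| ≥ p.
By the pumping lemma, w = xyz with |xy| ≤ p and |y| ≥ 1.
Because |xy| ≤ p and w begins with p copies of 0, we have y = 0^k with 1 ≤ k ≤ p.
Since 1 ≤ k ≤ p, k divides p!; set t = 1 + p!/k. Then xy^t z has p + (p!/k)·k = p + p! copies of 0. Now the 0-count is p+p! and (1-count)+1 = (p+p!-1)+1 = p+p!, so i ≠ j+1 fails. So xy^t z = 0^{p+p!} 1^{p+p!-1} ∉ L.
This contradicts the pumping lemma, so L is not regular.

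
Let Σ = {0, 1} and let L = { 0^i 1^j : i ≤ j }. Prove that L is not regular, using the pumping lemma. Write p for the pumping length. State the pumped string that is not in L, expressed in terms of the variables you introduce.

Suppose for contradiction that L is regular, and let p be the pumping length.
Choose w = 0^p 1^p ∈ L, with |w| = 2p ≥ p.
Write w = xyz as guaranteed by the lemma, with |xy| ≤ p and |y| ≥ 1.
Because |xy| ≤ p and w begins with p copies of 0, we have y = 0^k with 1 ≤ k ≤ p.
Consider xy^2z = 0^{p+k} 1^p. Since k ≥ 1, the 0-count p+k exceeds the 1-count p, so i ≤ j fails; thus xy^2z ∉ L.
This contradicts the pumping lemma, so L is not regular.

0^{p+k} 1^p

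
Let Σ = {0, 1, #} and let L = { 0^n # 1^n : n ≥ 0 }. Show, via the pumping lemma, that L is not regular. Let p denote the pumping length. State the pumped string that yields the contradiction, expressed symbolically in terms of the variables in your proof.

0^{p+k} # 1^p

Suppose for contradiction that L is regular, and let p be the pumping length.
Take w = 0^p # 1^p ∈ L with |w| = 2p+1 ≥ p.
Write w = xyz as guaranteed by the lemma, with |xy| ≤ p and |y| ≥ 1.
Because |xy| ≤ p and w begins with p copies of 0, we have y = 0^k with 1 ≤ k ≤ p.
Pump with i = 2: xy^2z = 0^{p+k} # 1^p, which would require p+k = p. But k ≥ 1, so xy^2z ∉ L.
This contradicts the pumping lemma, so L is not regular.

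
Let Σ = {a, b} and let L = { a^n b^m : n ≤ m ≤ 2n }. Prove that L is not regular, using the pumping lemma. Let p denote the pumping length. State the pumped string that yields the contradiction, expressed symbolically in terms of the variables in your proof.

a^{p+k} b^p

Suppose for contradiction that L is regular, and let p be the pumping length.
Take w = a^p b^p ∈ L (since p ≤ p ≤ 2p), with |w| = 2p ≥ p.
Write w = xyz as guaranteed by the lemma, with |xy| ≤ p and y is nonempty.
Because |xy| ≤ p and w begins with p copies of a, we have y = a^k with 1 ≤ k ≤ p.
Pump with i = 2: xy^2z = a^{p+k} b^p. Now n = p+k > p = m, so the condition n ≤ m fails. Thus xy^2z ∉ L.
Contradiction. Therefore L is not regular.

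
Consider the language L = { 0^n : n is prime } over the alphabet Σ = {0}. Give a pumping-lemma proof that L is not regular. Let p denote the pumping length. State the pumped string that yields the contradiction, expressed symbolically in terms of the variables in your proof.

Assume L is regular. Let p be the pumping length given by the pumping lemma.
Let q be a prime with q ≥ p+2 (infinitely many primes exist), and take w = 0^q ∈ L with |w| = q ≥ p.
The pumping lemma gives a decomposition w = xyz where |xy| ≤ p and |y| > 0.
Then y = 0^k for some k with 1 ≤ k ≤ p.
Since 1 ≤ k ≤ p, |xz| = q-k. Pump with i = q+1: |xy^{q+1}z| = (q-k)+(q+1)k = q+qk = q(1+k), which is composite (both factors ≥ 2). So xy^{q+1}z = 0^{q(1+k)} ∉ L.
Contradiction. Therefore L is not regular.

0^{q(1+k)}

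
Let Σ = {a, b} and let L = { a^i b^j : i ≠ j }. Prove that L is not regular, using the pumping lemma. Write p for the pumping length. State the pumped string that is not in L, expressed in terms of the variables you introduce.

a^{p+p!} b^{p+p!}

Assume L is regular; let p be its pumping constant.
Choose w = a^p b^{p+p!}. Since p ≠ p+p!, w ∈ L; and |w| ≥ p.
Write w = xyz as guaranteed by the lemma, with |xy| ≤ p and y is nonempty.
Since the first p symbols of w are all a's and |xy| ≤ p, y lies entirely in the leading a-block: y = a^k for some k with 1 ≤ k ≤ p.
Since 1 ≤ k ≤ p, k divides p!; set t = 1 + p!/k. Then xy^t z has p + (p!/k)·k = p + p! copies of a. Now the a-count equals the b-count, so i ≠ j fails. So xy^t z = a^{p+p!} b^{p+p!} ∉ L.
This contradicts the pumping lemma, so L is not regular.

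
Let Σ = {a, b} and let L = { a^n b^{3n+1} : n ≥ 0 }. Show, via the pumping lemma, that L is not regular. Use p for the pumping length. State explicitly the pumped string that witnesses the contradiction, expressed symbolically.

Assume L is regular; let p be its pumping constant.
Take w = a^p b^{3p+1}. Then w ∈ L and |w| = 4p+1 ≥ p.
Write w = xyz as guaranteed by the lemma, with |xy| ≤ p and y is nonempty.
The first p characters of w are a's, so xy (and hence y) consists only of a's. Write y = a^k, 1 ≤ k ≤ p.
Pump with i = 2: xy^2z = a^{p+k} b^{3p+1}. For this to lie in L we would need 3p+1 = 3(p+k)+1, which forces k = 0. But k ≥ 1, so xy^2z ∉ L.
This is a contradiction; hence L is not regular.

a^{p+k} b^{3p+1}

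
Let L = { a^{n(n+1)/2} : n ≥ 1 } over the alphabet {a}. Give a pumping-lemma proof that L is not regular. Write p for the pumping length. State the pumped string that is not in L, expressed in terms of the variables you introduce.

Assume L is regular. Let p be the pumping length given by the pumping lemma.
Take w = a^{p(p+1)/2} ∈ L with |w| = p(p+1)/2 ≥ p.
By the pumping lemma, w = xyz with |xy| ≤ p and y is nonempty.
Then y = a^k for some k with 1 ≤ k ≤ p.
Pump with i = 2: xy^2z = a^{p(p+1)/2+k}. Since 1 ≤ k ≤ p, p(p+1)/2 < p(p+1)/2+k ≤ p(p+1)/2+p < (p+1)(p+2)/2, so p(p+1)/2+k is strictly between consecutive triangular numbers. So xy^2z ∉ L.
Contradiction. Therefore L is not regular.

a^{p(p+1)/2+k}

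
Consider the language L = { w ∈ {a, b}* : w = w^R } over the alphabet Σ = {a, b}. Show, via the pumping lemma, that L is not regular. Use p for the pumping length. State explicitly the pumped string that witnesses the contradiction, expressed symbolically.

Assume L is regular. Let p be the pumping length given by the pumping lemma.
Take w = a^p b a^p, a palindrome of length 2p+1 ≥ p.
By the pumping lemma, w = xyz with |xy| ≤ p and y is nonempty.
Because |xy| ≤ p and w begins with p copies of a, we have y = a^k with 1 ≤ k ≤ p.
Pump with i = 2: xy^2z = a^{p+k} b a^p. Its reverse is a^p b a^{p+k}, which differs from xy^2z since k ≥ 1. So xy^2z is not a palindrome and xy^2z ∉ L.
Contradiction. Therefore L is not regular.

a^{p+k} b a^p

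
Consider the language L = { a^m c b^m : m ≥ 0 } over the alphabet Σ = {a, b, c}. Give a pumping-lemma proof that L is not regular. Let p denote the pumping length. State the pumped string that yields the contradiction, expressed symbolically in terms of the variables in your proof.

Suppose for contradiction that L is regular, and let p be the pumping length.
Take w = a^p c b^p ∈ L with |w| = 2p+1 ≥ p.
Write w = xyz as guaranteed by the lemma, with |xy| ≤ p and y is nonempty.
Since the first p symbols of w are all a's and |xy| ≤ p, y lies entirely in the leading a-block: y = a^k for some k with 1 ≤ k ≤ p.
Pump with i = 2: xy^2z = a^{p+k} c b^p, which would require p+k = p. But k ≥ 1, so xy^2z ∉ L.
This contradicts the pumping lemma, so L is not regular.

a^{p+k} c b^p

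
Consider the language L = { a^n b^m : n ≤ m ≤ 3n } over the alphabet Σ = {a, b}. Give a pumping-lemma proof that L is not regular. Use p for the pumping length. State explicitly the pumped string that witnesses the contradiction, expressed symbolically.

Assume L is regular; let p be its pumping constant.
Take w = a^p b^p ∈ L (since p ≤ p ≤ 3p), with |w| = 2p ≥ p.
The pumping lemma gives a decomposition w = xyz where |xy| ≤ p and |y| ≥ 1.
Since the first p symbols of w are all a's and |xy| ≤ p, y lies entirely in the leading a-block: y = a^k for some k with 1 ≤ k ≤ p.
Pump with i = 2: xy^2z = a^{p+k} b^p. Now n = p+k > p = m, so the condition n ≤ m fails. Thus xy^2z ∉ L.
Contradiction. Therefore L is not regular.

a^{p+k} b^p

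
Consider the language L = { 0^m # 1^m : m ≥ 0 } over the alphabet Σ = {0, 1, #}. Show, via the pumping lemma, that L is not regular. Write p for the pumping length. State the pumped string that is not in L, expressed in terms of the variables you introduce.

Assume L is regular. Let p be the pumping length given by the pumping lemma.
Take w = 0^p # 1^p ∈ L with |w| = 2p+1 ≥ p.
By the pumping lemma, w = xyz with |xy| ≤ p and y is nonempty.
The first p characters of w are 0's, so xy (and hence y) consists only of 0's. Write y = 0^k, 1 ≤ k ≤ p.
Pump with i = 2: xy^2z = 0^{p+k} # 1^p, which would require p+k = p. But k ≥ 1, so xy^2z ∉ L.
Contradiction. Therefore L is not regular.

0^{p+k} # 1^p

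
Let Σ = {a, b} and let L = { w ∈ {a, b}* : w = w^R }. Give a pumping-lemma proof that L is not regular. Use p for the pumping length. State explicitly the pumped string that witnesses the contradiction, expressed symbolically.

Assume L is regular; let p be its pumping constant.
Take w = a^p b a^p, a palindrome of length 2p+1 ≥ p.
Write w = xyz as guaranteed by the lemma, with |xy| ≤ p and y is nonempty.
Because |xy| ≤ p and w begins with p copies of a, we have y = a^k with 1 ≤ k ≤ p.
Pump with i = 2: xy^2z = a^{p+k} b a^p. Its reverse is a^p b a^{p+k}, which differs from xy^2z since k ≥ 1. So xy^2z is not a palindrome and xy^2z ∉ L.
This contradicts the pumping lemma, so L is not regular.

a^{p+k} b a^p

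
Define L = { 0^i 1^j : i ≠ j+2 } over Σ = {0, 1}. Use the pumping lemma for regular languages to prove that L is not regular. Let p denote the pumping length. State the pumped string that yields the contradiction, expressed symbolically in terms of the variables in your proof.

Suppose for contradiction that L is regular, and let p be the pumping length.
Choose w = 0^p 1^{p+p!-2}. Since p ≠ (p+p!-2)+2 = p+p!, w ∈ L; and |w| ≥ p.
The pumping lemma gives a decomposition w = xyz where |xy| ≤ p and |y| ≥ 1.
Since the first p symbols of w are all 0's and |xy| ≤ p, y lies entirely in the leading 0-block: y = 0^k for some k with 1 ≤ k ≤ p.
Since 1 ≤ k ≤ p, k divides p!; set t = 1 + p!/k. Then xy^t z has p + (p!/k)·k = p + p! copies of 0. Now the 0-count is p+p! and (1-count)+2 = (p+p!-2)+2 = p+p!, so i ≠ j+2 fails. So xy^t z = 0^{p+p!} 1^{p+p!-2} ∉ L.
This is a contradiction; hence L is not regular.

0^{p+p!} 1^{p+p!-2}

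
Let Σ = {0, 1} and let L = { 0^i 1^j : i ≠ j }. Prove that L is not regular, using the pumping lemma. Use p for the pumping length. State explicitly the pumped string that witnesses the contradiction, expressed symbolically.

Assume L is regular; let p be its pumping constant.
Choose w = 0^p 1^{p+p!}. Since p ≠ p+p!, w ∈ L; and |w| ≥ p.
By the pumping lemma, w = xyz with |xy| ≤ p and y is nonempty.
Since the first p symbols of w are all 0's and |xy| ≤ p, y lies entirely in the leading 0-block: y = 0^k for some k with 1 ≤ k ≤ p.
Since 1 ≤ k ≤ p, k divides p!; set t = 1 + p!/k. Then xy^t z has p + (p!/k)·k = p + p! copies of 0. Now the 0-count equals the 1-count, so i ≠ j fails. So xy^t z = 0^{p+p!} 1^{p+p!} ∉ L.
This is a contradiction; hence L is not regular.

0^{p+p!} 1^{p+p!}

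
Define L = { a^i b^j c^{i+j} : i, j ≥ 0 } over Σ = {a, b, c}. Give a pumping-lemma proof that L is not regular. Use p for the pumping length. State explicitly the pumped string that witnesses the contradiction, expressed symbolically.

a^{p+k} b^p c^{2p}

Assume L is regular; let p be its pumping constant.
Take w = a^p b^p c^{2p} ∈ L (with i=j=p, i+j=2p), |w| = 4p ≥ p.
The pumping lemma gives a decomposition w = xyz where |xy| ≤ p and |y| > 0.
The first p characters of w are a's, so xy (and hence y) consists only of a's. Write y = a^k, 1 ≤ k ≤ p.
Consider xy^2z = a^{p+k} b^p c^{2p}. Now the a- and b-counts sum to 2p+k, but the c-count is 2p ≠ 2p+k. So xy^2z ∉ L.
This contradicts the pumping lemma, so L is not regular.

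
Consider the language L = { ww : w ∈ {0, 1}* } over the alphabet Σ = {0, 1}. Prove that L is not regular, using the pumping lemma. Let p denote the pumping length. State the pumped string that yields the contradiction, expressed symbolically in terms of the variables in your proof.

Suppose for contradiction that L is regular, and let p be the pumping length.
Take w = 0^p 1^p 0^p 1^p = uu where u = 0^p1^p; then w ∈ L and |w| = 4p ≥ p.
The pumping lemma gives a decomposition w = xyz where |xy| ≤ p and |y| > 0.
Because |xy| ≤ p and w begins with p copies of 0, we have y = 0^k with 1 ≤ k ≤ p.
Pump with i = 2: xy^2z = 0^{p+k} 1^p 0^p 1^p, of length 4p+k. Suppose this equals vv. The string starts with 0 and ends with 1, so v does too; thus the boundary between the two copies of v is a 1→0 transition. There is exactly one such transition, at position 2p+k, so |v| = 2p+k and |vv| = 4p+2k ≠ 4p+k since k ≥ 1. So xy^2z ∉ L.
Contradiction. Therefore L is not regular.

0^{p+k} 1^p 0^p 1^p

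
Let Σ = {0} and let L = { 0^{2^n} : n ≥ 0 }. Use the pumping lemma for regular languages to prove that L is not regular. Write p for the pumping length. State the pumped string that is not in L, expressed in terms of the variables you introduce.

Suppose for contradiction that L is regular, and let p be the pumping length.
Take w = 0^{2^p} ∈ L with |w| = 2^p ≥ p.
Write w = xyz as guaranteed by the lemma, with |xy| ≤ p and y is nonempty.
Then y = 0^k for some k with 1 ≤ k ≤ p.
Pump with i = 2: xy^2z = 0^{2^p+k}. Since 1 ≤ k ≤ p < 2^p, we have 2^p < 2^p+k < 2^{p+1}, so 2^p+k is not a power of 2. So xy^2z ∉ L.
This contradicts the pumping lemma, so L is not regular.

0^{2^p+k}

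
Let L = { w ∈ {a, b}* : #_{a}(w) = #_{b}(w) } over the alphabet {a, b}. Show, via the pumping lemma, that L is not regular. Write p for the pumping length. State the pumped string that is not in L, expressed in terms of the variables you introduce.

Suppose for contradiction that L is regular, and let p be the pumping length.
Choose w = a^p b^p ∈ L with |w| = 2p ≥ p.
By the pumping lemma, w = xyz with |xy| ≤ p and |y| > 0.
Because |xy| ≤ p and w begins with p copies of a, we have y = a^k with 1 ≤ k ≤ p.
Pump with i = 2: xy^2z = a^{p+k} b^p has p+k occurrences of a but only p of b. Since k ≥ 1 the counts differ, so xy^2z ∉ L.
This contradicts the pumping lemma, so L is not regular.

a^{p+k} b^p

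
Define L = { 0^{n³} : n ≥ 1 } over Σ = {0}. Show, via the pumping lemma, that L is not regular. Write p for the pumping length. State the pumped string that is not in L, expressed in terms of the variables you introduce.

Toward a contradiction, assume L is regular with pumping length p.
Take w = 0^{p³} ∈ L with |w| = p³ ≥ p.
Write w = xyz as guaranteed by the lemma, with |xy| ≤ p and |y| ≥ 1.
Then y = 0^k for some k with 1 ≤ k ≤ p.
Pump with i = 2: xy^2z = 0^{p³+k}. Since 1 ≤ k ≤ p, p³ < p³+k ≤ p³+p < p³+3p²+3p+1 = (p+1)³, so p³+k is not a perfect cube. So xy^2z ∉ L.
This contradicts the pumping lemma, so L is not regular.

0^{p³+k}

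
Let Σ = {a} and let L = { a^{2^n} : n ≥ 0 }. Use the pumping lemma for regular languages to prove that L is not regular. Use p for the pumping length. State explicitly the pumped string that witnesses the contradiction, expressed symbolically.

a^{2^p+k}

Assume L is regular. Let p be the pumping length given by the pumping lemma.
Take w = a^{2^p} ∈ L with |w| = 2^p ≥ p.
Write w = xyz as guaranteed by the lemma, with |xy| ≤ p and |y| ≥ 1.
Then y = a^k for some k with 1 ≤ k ≤ p.
Pump with i = 2: xy^2z = a^{2^p+k}. Since 1 ≤ k ≤ p < 2^p, we have 2^p < 2^p+k < 2^{p+1}, so 2^p+k is not a power of 2. So xy^2z ∉ L.
This contradicts the pumping lemma, so L is not regular.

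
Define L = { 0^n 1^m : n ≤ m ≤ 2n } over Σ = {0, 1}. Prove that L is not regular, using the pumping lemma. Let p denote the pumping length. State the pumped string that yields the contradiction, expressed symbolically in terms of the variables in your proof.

Suppose for contradiction that L is regular, and let p be the pumping length.
Take w = 0^p 1^p ∈ L (since p ≤ p ≤ 2p), with |w| = 2p ≥ p.
Write w = xyz as guaranteed by the lemma, with |xy| ≤ p and y is nonempty.
The first p characters of w are 0's, so xy (and hence y) consists only of 0's. Write y = 0^k, 1 ≤ k ≤ p.
Pump with i = 2: xy^2z = 0^{p+k} 1^p. Now n = p+k > p = m, so the condition n ≤ m fails. Thus xy^2z ∉ L.
Contradiction. Therefore L is not regular.

0^{p+k} 1^p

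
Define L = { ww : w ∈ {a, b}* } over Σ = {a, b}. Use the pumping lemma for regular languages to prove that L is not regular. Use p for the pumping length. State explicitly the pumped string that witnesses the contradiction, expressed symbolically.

a^{p+k} b^p a^p b^p

Toward a contradiction, assume L is regular with pumping length p.
Take w = a^p b^p a^p b^p = uu where u = a^pb^p; then w ∈ L and |w| = 4p ≥ p.
The pumping lemma gives a decomposition w = xyz where |xy| ≤ p and y is nonempty.
The first p characters of w are a's, so xy (and hence y) consists only of a's. Write y = a^k, 1 ≤ k ≤ p.
Pump with i = 2: xy^2z = a^{p+k} b^p a^p b^p, of length 4p+k. Suppose this equals vv. The string starts with a and ends with b, so v does too; thus the boundary between the two copies of v is a b→a transition. There is exactly one such transition, at position 2p+k, so |v| = 2p+k and |vv| = 4p+2k ≠ 4p+k since k ≥ 1. So xy^2z ∉ L.
Contradiction. Therefore L is not regular.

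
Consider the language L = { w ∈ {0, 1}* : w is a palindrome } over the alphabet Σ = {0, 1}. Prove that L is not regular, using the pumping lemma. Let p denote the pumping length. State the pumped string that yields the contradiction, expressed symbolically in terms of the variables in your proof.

Assume L is regular. Let p be the pumping length given by the pumping lemma.
Take w = 0^p 1 0^p, a palindrome of length 2p+1 ≥ p.
The pumping lemma gives a decomposition w = xyz where |xy| ≤ p and y is nonempty.
The first p characters of w are 0's, so xy (and hence y) consists only of 0's. Write y = 0^k, 1 ≤ k ≤ p.
Pump with i = 2: xy^2z = 0^{p+k} 1 0^p. Its reverse is 0^p 1 0^{p+k}, which differs from xy^2z since k ≥ 1. So xy^2z is not a palindrome and xy^2z ∉ L.
Contradiction. Therefore L is not regular.

0^{p+k} 1 0^p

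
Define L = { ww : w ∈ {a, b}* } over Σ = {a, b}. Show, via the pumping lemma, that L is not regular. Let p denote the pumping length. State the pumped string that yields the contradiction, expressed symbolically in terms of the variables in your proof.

a^{p+k} b^p a^p b^p

Assume L is regular. Let p be the pumping length given by the pumping lemma.
Take w = a^p b^p a^p b^p = uu where u = a^pb^p; then w ∈ L and |w| = 4p ≥ p.
The pumping lemma gives a decomposition w = xyz where |xy| ≤ p and y is nonempty.
Because |xy| ≤ p and w begins with p copies of a, we have y = a^k with 1 ≤ k ≤ p.
Pump with i = 2: xy^2z = a^{p+k} b^p a^p b^p, of length 4p+k. Suppose this equals vv. The string starts with a and ends with b, so v does too; thus the boundary between the two copies of v is a b→a transition. There is exactly one such transition, at position 2p+k, so |v| = 2p+k and |vv| = 4p+2k ≠ 4p+k since k ≥ 1. So xy^2z ∉ L.
This is a contradiction; hence L is not regular.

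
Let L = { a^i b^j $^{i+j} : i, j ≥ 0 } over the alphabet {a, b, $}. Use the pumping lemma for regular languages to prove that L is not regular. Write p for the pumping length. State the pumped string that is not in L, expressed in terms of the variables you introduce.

Suppose for contradiction that L is regular, and let p be the pumping length.
Take w = a^p b^p $^{2p} ∈ L (with i=j=p, i+j=2p), |w| = 4p ≥ p.
By the pumping lemma, w = xyz with |xy| ≤ p and |y| ≥ 1.
The first p characters of w are a's, so xy (and hence y) consists only of a's. Write y = a^k, 1 ≤ k ≤ p.
Consider xy^2z = a^{p+k} b^p $^{2p}. Now the a- and b-counts sum to 2p+k, but the $-count is 2p ≠ 2p+k. So xy^2z ∉ L.
Contradiction. Therefore L is not regular.

a^{p+k} b^p $^{2p}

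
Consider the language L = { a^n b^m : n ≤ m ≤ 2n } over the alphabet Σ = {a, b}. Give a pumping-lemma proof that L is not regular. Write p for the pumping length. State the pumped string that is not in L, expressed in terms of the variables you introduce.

a^{p+k} b^p

Assume L is regular. Let p be the pumping length given by the pumping lemma.
Take w = a^p b^p ∈ L (since p ≤ p ≤ 2p), with |w| = 2p ≥ p.
Write w = xyz as guaranteed by the lemma, with |xy| ≤ p and |y| > 0.
Since the first p symbols of w are all a's and |xy| ≤ p, y lies entirely in the leading a-block: y = a^k for some k with 1 ≤ k ≤ p.
Pump with i = 2: xy^2z = a^{p+k} b^p. Now n = p+k > p = m, so the condition n ≤ m fails. Thus xy^2z ∉ L.
Contradiction. Therefore L is not regular.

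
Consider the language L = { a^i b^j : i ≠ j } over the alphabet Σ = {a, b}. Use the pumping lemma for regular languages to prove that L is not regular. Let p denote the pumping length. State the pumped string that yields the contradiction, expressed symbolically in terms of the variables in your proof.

Toward a contradiction, assume L is regular with pumping length p.
Choose w = a^p b^{p+p!}. Since p ≠ p+p!, w ∈ L; and |w| ≥ p.
By the pumping lemma, w = xyz with |xy| ≤ p and |y| ≥ 1.
The first p characters of w are a's, so xy (and hence y) consists only of a's. Write y = a^k, 1 ≤ k ≤ p.
Since 1 ≤ k ≤ p, k divides p!; set t = 1 + p!/k. Then xy^t z has p + (p!/k)·k = p + p! copies of a. Now the a-count equals the b-count, so i ≠ j fails. So xy^t z = a^{p+p!} b^{p+p!} ∉ L.
This contradicts the pumping lemma, so L is not regular.

a^{p+p!} b^{p+p!}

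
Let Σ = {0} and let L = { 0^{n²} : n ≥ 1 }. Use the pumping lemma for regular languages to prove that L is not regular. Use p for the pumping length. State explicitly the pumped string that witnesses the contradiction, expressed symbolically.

0^{p²+k}

Assume L is regular. Let p be the pumping length given by the pumping lemma.
Take w = 0^{p²} ∈ L with |w| = p² ≥ p.
By the pumping lemma, w = xyz with |xy| ≤ p and |y| ≥ 1.
Then y = 0^k for some k with 1 ≤ k ≤ p.
Pump with i = 2: xy^2z = 0^{p²+k}. Since 1 ≤ k ≤ p, p² < p²+k ≤ p²+p < (p+1)², so p²+k lies strictly between consecutive squares and is not a perfect square. So xy^2z ∉ L.
This is a contradiction; hence L is not regular.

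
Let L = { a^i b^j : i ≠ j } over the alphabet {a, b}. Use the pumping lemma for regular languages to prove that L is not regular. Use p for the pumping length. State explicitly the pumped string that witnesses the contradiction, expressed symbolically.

Suppose for contradiction that L is regular, and let p be the pumping length.
Choose w = a^p b^{p+p!}. Since p ≠ p+p!, w ∈ L; and |w| ≥ p.
The pumping lemma gives a decomposition w = xyz where |xy| ≤ p and |y| > 0.
Since the first p symbols of w are all a's and |xy| ≤ p, y lies entirely in the leading a-block: y = a^k for some k with 1 ≤ k ≤ p.
Since 1 ≤ k ≤ p, k divides p!; set t = 1 + p!/k. Then xy^t z has p + (p!/k)·k = p + p! copies of a. Now the a-count equals the b-count, so i ≠ j fails. So xy^t z = a^{p+p!} b^{p+p!} ∉ L.
Contradiction. Therefore L is not regular.

a^{p+p!} b^{p+p!}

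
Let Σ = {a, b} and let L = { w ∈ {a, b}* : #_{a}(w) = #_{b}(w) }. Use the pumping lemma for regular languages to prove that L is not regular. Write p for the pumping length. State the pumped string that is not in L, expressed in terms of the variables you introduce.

Assume L is regular; let p be its pumping constant.
Choose w = a^p b^p ∈ L with |w| = 2p ≥ p.
Write w = xyz as guaranteed by the lemma, with |xy| ≤ p and |y| ≥ 1.
Because |xy| ≤ p and w begins with p copies of a, we have y = a^k with 1 ≤ k ≤ p.
Pump with i = 2: xy^2z = a^{p+k} b^p has p+k occurrences of a but only p of b. Since k ≥ 1 the counts differ, so xy^2z ∉ L.
This contradicts the pumping lemma, so L is not regular.

a^{p+k} b^p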